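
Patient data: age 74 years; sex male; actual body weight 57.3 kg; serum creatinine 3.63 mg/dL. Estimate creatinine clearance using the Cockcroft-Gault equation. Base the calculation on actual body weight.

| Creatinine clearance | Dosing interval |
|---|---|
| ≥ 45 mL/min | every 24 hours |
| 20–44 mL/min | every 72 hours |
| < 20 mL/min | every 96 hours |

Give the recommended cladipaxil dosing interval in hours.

every 96 hours

CrCl = (140 − 74) × 57.3 / (72 × 3.63) = 3781.8 / 261.36 ≈ 14.5 mL/min
CrCl ≈ 14 mL/min → bracket < 20 mL/min → every 96 hours.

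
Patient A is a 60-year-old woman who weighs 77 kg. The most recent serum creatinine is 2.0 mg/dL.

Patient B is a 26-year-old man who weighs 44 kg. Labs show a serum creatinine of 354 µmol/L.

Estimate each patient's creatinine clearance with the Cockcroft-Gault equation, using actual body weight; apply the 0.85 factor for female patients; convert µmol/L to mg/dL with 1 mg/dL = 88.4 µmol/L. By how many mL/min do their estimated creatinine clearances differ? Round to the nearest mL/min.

Patient A: CrCl = (140 − 60) × 77 / (72 × 2) × 0.85 = 6160.0 / 144.00 × 0.85 ≈ 36.4 mL/min
Patient B: SCr = 354 / 88.4 = 4.005 mg/dL
Patient B: CrCl = (140 − 26) × 44 / (72 × 4.005) = 5016.0 / 288.36 ≈ 17.4 mL/min
|36.4 − 17.4| = 19.0 mL/min

19 mL/min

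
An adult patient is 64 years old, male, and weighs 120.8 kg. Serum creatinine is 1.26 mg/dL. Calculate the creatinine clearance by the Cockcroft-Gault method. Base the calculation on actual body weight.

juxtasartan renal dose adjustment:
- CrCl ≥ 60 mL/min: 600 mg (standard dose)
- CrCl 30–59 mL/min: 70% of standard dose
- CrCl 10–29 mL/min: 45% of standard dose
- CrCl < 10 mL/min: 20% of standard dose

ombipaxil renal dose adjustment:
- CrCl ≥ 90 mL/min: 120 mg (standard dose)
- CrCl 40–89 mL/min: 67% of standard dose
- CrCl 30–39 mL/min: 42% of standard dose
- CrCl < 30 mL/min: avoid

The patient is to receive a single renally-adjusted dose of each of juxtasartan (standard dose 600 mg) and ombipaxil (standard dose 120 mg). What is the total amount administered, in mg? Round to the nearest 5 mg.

CrCl = (140 − 64) × 120.8 / (72 × 1.26) = 9180.8 / 90.72 ≈ 101.2 mL/min
CrCl ≈ 101 mL/min.
juxtasartan: ≥ 60 mL/min → 100% of 600 mg = 600 mg.
ombipaxil: ≥ 90 mL/min → 100% of 120 mg = 120 mg.
Total = 600 + 120 = 720 mg.

720 mg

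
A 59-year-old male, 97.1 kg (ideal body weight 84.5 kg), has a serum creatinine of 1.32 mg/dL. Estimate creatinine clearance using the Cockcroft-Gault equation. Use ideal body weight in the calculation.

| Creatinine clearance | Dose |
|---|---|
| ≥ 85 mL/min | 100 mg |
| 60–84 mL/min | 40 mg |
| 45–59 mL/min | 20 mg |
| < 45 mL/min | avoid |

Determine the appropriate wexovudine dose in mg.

CrCl = (140 − 59) × 84.5 / (72 × 1.32) = 6844.5 / 95.04 ≈ 72.0 mL/min
CrCl ≈ 72 mL/min → bracket 60–84 mL/min.
Dose for this bracket: 40 mg.

40 mg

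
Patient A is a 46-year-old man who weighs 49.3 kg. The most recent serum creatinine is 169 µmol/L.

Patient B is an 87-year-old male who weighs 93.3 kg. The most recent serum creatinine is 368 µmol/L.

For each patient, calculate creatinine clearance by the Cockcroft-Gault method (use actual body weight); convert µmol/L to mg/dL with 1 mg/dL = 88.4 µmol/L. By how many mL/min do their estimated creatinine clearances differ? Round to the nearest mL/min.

Patient A: SCr = 169 / 88.4 = 1.912 mg/dL
Patient A: CrCl = (140 − 46) × 49.3 / (72 × 1.912) = 4634.2 / 137.66 ≈ 33.7 mL/min
Patient B: SCr = 368 / 88.4 = 4.163 mg/dL
Patient B: CrCl = (140 − 87) × 93.3 / (72 × 4.163) = 4944.9 / 299.74 ≈ 16.5 mL/min
|33.7 − 16.5| = 17.2 mL/min

17 mL/min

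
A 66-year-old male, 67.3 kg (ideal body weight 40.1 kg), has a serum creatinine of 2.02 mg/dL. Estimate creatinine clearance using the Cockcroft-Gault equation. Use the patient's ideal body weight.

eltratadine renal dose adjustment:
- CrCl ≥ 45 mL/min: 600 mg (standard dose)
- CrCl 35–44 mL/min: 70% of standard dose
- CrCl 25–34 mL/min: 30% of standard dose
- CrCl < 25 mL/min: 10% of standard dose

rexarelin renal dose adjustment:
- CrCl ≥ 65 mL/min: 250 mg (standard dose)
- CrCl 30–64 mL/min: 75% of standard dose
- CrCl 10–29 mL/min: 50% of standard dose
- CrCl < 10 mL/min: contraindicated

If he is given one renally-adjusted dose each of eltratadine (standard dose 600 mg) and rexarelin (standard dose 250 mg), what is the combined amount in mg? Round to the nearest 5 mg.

185 mg

CrCl = (140 − 66) × 40.1 / (72 × 2.02) = 2967.4 / 145.44 ≈ 20.4 mL/min
CrCl ≈ 20 mL/min.
eltratadine: < 25 mL/min → 10% of 600 mg = 60 mg.
rexarelin: 10–29 mL/min → 50% of 250 mg = 125 mg.
Total = 60 + 125 = 185 mg.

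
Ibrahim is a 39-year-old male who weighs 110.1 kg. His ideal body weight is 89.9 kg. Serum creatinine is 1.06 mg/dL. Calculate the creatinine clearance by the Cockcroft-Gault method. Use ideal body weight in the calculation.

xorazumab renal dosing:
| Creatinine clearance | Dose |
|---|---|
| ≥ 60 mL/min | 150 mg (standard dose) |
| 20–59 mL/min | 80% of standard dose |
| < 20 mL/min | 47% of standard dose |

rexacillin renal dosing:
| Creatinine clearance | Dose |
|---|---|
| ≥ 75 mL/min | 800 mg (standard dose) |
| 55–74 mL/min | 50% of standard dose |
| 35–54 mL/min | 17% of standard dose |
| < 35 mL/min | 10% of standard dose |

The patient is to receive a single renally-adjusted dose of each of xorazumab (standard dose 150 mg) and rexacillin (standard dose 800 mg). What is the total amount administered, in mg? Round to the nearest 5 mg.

950 mg

CrCl = (140 − 39) × 89.9 / (72 × 1.06) = 9079.9 / 76.32 ≈ 119.0 mL/min
CrCl ≈ 119 mL/min.
xorazumab: ≥ 60 mL/min → 100% of 150 mg = 150 mg.
rexacillin: ≥ 75 mL/min → 100% of 800 mg = 800 mg.
Total = 150 + 800 = 950 mg.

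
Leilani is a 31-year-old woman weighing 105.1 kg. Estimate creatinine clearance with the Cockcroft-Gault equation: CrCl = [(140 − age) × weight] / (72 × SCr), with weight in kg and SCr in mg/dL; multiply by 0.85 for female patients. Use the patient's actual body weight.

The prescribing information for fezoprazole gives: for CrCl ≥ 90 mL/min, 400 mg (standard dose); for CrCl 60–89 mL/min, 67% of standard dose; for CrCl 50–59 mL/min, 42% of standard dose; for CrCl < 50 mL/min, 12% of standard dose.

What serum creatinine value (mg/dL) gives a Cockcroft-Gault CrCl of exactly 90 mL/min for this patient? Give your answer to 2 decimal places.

1.50 mg/dL

Standard dose requires CrCl ≥ 90 mL/min.
Set (140 − 31) × 105.1 × 0.85 / (72 × SCr) = 90
SCr = (140 − 31) × 105.1 × 0.85 / (72 × 90) = 1.503 mg/dL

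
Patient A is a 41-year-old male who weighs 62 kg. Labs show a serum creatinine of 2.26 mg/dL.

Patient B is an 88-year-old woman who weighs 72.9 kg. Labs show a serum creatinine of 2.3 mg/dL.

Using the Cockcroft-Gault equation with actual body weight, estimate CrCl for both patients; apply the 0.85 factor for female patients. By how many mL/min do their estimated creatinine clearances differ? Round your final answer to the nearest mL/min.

Patient A: CrCl = (140 − 41) × 62 / (72 × 2.26) = 6138.0 / 162.72 ≈ 37.7 mL/min
Patient B: CrCl = (140 − 88) × 72.9 / (72 × 2.3) × 0.85 = 3790.8 / 165.60 × 0.85 ≈ 19.5 mL/min
|37.7 − 19.5| = 18.2 mL/min

18 mL/min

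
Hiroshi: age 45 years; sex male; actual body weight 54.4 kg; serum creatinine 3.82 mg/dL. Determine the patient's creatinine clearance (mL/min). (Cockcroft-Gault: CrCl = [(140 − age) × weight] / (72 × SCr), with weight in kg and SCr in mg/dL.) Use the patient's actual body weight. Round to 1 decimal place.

18.8 mL/min

CrCl = (140 − 45) × 54.4 / (72 × 3.82) = 5168.0 / 275.04 ≈ 18.8 mL/min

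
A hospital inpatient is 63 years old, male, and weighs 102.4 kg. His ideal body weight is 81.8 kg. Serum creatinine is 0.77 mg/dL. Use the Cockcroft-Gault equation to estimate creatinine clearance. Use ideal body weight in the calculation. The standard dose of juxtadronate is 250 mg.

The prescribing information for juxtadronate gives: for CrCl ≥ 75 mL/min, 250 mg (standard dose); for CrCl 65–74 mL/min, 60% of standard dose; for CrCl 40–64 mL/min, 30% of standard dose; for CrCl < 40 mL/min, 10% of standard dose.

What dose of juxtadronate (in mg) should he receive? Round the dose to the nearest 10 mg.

CrCl = (140 − 63) × 81.8 / (72 × 0.77) = 6298.6 / 55.44 ≈ 113.6 mL/min
CrCl ≈ 114 mL/min → bracket ≥ 75 mL/min.
100% of 250 mg = 250 mg

250 mg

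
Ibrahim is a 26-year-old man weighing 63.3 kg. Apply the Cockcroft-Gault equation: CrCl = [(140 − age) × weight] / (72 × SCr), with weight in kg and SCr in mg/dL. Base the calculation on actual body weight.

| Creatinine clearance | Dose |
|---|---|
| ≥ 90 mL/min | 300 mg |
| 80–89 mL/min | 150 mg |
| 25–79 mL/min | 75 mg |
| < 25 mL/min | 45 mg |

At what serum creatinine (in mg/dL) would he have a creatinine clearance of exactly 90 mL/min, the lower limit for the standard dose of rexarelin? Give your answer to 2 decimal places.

1.11 mg/dL

Standard dose requires CrCl ≥ 90 mL/min.
Set (140 − 26) × 63.3 / (72 × SCr) = 90
SCr = (140 − 26) × 63.3 / (72 × 90) = 1.114 mg/dL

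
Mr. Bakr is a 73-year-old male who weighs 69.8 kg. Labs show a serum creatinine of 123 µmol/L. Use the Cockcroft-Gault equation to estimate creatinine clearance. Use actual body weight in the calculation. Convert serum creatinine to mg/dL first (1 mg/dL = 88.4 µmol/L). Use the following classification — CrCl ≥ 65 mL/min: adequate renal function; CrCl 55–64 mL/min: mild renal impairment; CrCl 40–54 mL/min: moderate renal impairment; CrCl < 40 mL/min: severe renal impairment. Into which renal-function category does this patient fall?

SCr = 123 / 88.4 = 1.391 mg/dL
CrCl = (140 − 73) × 69.8 / (72 × 1.391) = 4676.6 / 100.15 ≈ 46.7 mL/min
47 mL/min falls in the 'moderate renal impairment' range.

moderate renal impairment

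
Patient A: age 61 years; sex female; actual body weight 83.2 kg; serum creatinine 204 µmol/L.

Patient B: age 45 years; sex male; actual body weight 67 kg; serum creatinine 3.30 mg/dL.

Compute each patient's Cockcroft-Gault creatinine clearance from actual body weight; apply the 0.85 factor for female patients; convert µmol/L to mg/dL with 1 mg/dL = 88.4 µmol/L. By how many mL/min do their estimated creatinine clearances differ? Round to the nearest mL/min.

Patient A: SCr = 204 / 88.4 = 2.308 mg/dL
Patient A: CrCl = (140 − 61) × 83.2 / (72 × 2.308) × 0.85 = 6572.8 / 166.18 × 0.85 ≈ 33.6 mL/min
Patient B: CrCl = (140 − 45) × 67 / (72 × 3.3) = 6365.0 / 237.60 ≈ 26.8 mL/min
|33.6 − 26.8| = 6.8 mL/min

7 mL/min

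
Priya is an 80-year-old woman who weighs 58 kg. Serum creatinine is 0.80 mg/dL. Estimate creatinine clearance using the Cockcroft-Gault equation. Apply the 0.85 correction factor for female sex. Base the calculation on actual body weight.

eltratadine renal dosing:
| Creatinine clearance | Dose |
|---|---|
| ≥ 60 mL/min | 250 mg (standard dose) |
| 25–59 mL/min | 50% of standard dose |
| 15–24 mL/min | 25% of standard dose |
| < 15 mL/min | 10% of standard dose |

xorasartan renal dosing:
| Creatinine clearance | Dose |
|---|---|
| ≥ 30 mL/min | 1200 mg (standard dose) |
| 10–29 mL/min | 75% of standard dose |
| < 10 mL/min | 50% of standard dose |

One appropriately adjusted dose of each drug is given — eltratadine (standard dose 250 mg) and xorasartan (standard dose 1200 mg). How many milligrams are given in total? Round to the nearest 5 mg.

1325 mg

CrCl = (140 − 80) × 58 / (72 × 0.8) × 0.85 = 3480.0 / 57.60 × 0.85 ≈ 51.4 mL/min
CrCl ≈ 51 mL/min.
eltratadine: 25–59 mL/min → 50% of 250 mg = 125 mg.
xorasartan: ≥ 30 mL/min → 100% of 1200 mg = 1200 mg.
Total = 125 + 1200 = 1325 mg.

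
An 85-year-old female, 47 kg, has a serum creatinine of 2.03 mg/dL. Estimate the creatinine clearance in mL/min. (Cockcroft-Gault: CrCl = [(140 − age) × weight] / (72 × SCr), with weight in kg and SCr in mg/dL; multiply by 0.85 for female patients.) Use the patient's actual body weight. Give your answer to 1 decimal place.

15.0 mL/min

CrCl = (140 − 85) × 47 / (72 × 2.03) × 0.85 = 2585.0 / 146.16 × 0.85 ≈ 15.0 mL/min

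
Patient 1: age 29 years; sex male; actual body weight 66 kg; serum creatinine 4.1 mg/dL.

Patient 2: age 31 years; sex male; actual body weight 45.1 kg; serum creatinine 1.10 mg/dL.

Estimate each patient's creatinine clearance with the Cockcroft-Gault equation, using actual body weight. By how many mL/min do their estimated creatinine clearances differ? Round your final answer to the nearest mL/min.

Patient 1: CrCl = (140 − 29) × 66 / (72 × 4.1) = 7326.0 / 295.20 ≈ 24.8 mL/min
Patient 2: CrCl = (140 − 31) × 45.1 / (72 × 1.1) = 4915.9 / 79.20 ≈ 62.1 mL/min
|24.8 − 62.1| = 37.3 mL/min

37 mL/min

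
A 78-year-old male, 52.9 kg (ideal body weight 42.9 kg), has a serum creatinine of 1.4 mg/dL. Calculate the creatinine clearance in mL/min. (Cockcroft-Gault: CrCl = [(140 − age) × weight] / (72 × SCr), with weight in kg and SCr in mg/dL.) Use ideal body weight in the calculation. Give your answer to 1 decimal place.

26.4 mL/min

CrCl = (140 − 78) × 42.9 / (72 × 1.4) = 2659.8 / 100.80 ≈ 26.4 mL/min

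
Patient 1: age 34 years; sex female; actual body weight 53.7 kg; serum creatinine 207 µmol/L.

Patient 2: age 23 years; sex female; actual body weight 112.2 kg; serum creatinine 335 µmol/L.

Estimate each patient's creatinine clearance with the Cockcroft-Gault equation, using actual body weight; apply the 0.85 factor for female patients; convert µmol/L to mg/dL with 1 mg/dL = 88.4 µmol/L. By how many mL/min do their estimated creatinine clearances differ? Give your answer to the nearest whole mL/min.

12 mL/min

Patient 1: SCr = 207 / 88.4 = 2.342 mg/dL
Patient 1: CrCl = (140 − 34) × 53.7 / (72 × 2.342) × 0.85 = 5692.2 / 168.62 × 0.85 ≈ 28.7 mL/min
Patient 2: SCr = 335 / 88.4 = 3.79 mg/dL
Patient 2: CrCl = (140 − 23) × 112.2 / (72 × 3.79) × 0.85 = 13127.4 / 272.88 × 0.85 ≈ 40.9 mL/min
|28.7 − 40.9| = 12.2 mL/min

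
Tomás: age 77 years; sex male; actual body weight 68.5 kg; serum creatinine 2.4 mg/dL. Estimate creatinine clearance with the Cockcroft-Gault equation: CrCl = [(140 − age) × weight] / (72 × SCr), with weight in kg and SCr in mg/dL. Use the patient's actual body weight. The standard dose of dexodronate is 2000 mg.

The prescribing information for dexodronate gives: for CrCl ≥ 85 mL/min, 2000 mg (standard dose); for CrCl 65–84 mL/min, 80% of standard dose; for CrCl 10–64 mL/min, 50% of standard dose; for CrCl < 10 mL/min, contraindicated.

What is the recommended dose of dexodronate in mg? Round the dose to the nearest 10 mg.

CrCl = (140 − 77) × 68.5 / (72 × 2.4) = 4315.5 / 172.80 ≈ 25.0 mL/min
CrCl ≈ 25 mL/min → bracket 10–64 mL/min.
50% of 2000 mg = 1000 mg

1000 mg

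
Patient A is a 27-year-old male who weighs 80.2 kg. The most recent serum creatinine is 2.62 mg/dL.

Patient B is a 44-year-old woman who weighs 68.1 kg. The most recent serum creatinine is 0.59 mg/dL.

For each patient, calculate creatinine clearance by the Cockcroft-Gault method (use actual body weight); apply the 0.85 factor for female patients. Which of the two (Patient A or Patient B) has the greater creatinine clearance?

Patient B

Patient A: CrCl = (140 − 27) × 80.2 / (72 × 2.62) = 9062.6 / 188.64 ≈ 48.0 mL/min
Patient B: CrCl = (140 − 44) × 68.1 / (72 × 0.59) × 0.85 = 6537.6 / 42.48 × 0.85 ≈ 130.8 mL/min
48.0 vs 130.8 mL/min → Patient B is higher.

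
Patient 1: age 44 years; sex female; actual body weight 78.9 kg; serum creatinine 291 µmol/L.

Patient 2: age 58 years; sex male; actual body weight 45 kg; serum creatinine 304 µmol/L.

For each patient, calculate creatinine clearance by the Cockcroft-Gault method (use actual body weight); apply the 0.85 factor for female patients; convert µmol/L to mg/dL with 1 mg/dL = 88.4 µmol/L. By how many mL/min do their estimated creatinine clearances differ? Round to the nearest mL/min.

Patient 1: SCr = 291 / 88.4 = 3.292 mg/dL
Patient 1: CrCl = (140 − 44) × 78.9 / (72 × 3.292) × 0.85 = 7574.4 / 237.02 × 0.85 ≈ 27.2 mL/min
Patient 2: SCr = 304 / 88.4 = 3.439 mg/dL
Patient 2: CrCl = (140 − 58) × 45 / (72 × 3.439) = 3690.0 / 247.61 ≈ 14.9 mL/min
|27.2 − 14.9| = 12.3 mL/min

12 mL/min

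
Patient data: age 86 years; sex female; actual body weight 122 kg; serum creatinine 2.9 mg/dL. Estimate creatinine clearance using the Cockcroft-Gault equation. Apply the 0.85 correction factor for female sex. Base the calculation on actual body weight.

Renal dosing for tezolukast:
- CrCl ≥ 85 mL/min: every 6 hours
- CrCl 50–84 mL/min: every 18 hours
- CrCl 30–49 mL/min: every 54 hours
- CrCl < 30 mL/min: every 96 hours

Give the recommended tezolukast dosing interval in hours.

CrCl = (140 − 86) × 122 / (72 × 2.9) × 0.85 = 6588.0 / 208.80 × 0.85 ≈ 26.8 mL/min
CrCl ≈ 27 mL/min → bracket < 30 mL/min → every 96 hours.

every 96 hours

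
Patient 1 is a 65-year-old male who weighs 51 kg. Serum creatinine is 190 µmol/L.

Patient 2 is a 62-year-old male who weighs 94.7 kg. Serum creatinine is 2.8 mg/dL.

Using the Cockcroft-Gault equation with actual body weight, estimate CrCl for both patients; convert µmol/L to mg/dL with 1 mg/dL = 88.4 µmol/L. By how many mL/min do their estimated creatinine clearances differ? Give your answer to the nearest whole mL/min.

12 mL/min

Patient 1: SCr = 190 / 88.4 = 2.149 mg/dL
Patient 1: CrCl = (140 − 65) × 51 / (72 × 2.149) = 3825.0 / 154.73 ≈ 24.7 mL/min
Patient 2: CrCl = (140 − 62) × 94.7 / (72 × 2.8) = 7386.6 / 201.60 ≈ 36.6 mL/min
|24.7 − 36.6| = 11.9 mL/min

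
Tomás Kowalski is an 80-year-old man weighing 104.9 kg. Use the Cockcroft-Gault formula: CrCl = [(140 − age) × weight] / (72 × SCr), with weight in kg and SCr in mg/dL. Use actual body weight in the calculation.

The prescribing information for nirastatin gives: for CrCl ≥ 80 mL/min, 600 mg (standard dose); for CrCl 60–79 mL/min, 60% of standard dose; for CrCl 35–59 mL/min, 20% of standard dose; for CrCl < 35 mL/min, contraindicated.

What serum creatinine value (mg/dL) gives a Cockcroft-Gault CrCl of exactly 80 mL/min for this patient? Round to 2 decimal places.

1.09 mg/dL

Standard dose requires CrCl ≥ 80 mL/min.
Set (140 − 80) × 104.9 / (72 × SCr) = 80
SCr = (140 − 80) × 104.9 / (72 × 80) = 1.093 mg/dL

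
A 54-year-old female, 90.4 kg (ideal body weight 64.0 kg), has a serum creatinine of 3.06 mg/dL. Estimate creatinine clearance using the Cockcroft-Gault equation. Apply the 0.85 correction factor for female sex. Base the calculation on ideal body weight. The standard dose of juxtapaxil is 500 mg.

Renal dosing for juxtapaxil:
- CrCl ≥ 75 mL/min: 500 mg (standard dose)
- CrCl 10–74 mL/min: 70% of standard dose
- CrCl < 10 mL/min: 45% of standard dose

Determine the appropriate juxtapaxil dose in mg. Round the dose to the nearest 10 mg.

350 mg

CrCl = (140 − 54) × 64 / (72 × 3.06) × 0.85 = 5504.0 / 220.32 × 0.85 ≈ 21.2 mL/min
CrCl ≈ 21 mL/min → bracket 10–74 mL/min.
70% of 500 mg = 350 mg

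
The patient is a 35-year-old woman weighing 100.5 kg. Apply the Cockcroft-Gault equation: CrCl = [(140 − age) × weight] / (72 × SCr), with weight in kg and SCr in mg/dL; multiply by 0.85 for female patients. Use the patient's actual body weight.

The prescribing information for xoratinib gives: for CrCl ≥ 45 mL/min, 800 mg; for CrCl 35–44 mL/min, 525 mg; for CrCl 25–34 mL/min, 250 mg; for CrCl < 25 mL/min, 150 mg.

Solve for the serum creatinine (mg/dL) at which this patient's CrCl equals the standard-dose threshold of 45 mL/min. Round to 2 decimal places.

Standard dose requires CrCl ≥ 45 mL/min.
Set (140 − 35) × 100.5 × 0.85 / (72 × SCr) = 45
SCr = (140 − 35) × 100.5 × 0.85 / (72 × 45) = 2.768 mg/dL

2.77 mg/dL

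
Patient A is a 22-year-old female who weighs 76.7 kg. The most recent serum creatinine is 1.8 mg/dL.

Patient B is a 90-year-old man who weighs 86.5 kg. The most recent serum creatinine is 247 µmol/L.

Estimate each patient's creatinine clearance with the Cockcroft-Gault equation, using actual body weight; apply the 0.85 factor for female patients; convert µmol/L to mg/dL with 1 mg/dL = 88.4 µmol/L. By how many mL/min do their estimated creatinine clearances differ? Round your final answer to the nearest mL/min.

Patient A: CrCl = (140 − 22) × 76.7 / (72 × 1.8) × 0.85 = 9050.6 / 129.60 × 0.85 ≈ 59.4 mL/min
Patient B: SCr = 247 / 88.4 = 2.794 mg/dL
Patient B: CrCl = (140 − 90) × 86.5 / (72 × 2.794) = 4325.0 / 201.17 ≈ 21.5 mL/min
|59.4 − 21.5| = 37.9 mL/min

38 mL/min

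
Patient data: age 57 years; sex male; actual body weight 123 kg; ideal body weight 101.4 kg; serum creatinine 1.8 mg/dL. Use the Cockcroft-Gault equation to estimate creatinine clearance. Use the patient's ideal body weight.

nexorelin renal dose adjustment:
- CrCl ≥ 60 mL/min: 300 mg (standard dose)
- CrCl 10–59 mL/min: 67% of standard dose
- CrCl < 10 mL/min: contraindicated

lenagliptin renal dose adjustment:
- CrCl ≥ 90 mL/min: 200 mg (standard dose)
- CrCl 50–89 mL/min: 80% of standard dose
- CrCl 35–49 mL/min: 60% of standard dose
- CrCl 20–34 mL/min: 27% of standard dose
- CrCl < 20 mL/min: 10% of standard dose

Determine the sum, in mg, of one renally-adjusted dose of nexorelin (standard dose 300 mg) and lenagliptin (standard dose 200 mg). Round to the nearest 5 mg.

CrCl = (140 − 57) × 101.4 / (72 × 1.8) = 8416.2 / 129.60 ≈ 64.9 mL/min
CrCl ≈ 65 mL/min.
nexorelin: ≥ 60 mL/min → 100% of 300 mg = 300 mg.
lenagliptin: 50–89 mL/min → 80% of 200 mg = 160 mg.
Total = 300 + 160 = 460 mg.

460 mg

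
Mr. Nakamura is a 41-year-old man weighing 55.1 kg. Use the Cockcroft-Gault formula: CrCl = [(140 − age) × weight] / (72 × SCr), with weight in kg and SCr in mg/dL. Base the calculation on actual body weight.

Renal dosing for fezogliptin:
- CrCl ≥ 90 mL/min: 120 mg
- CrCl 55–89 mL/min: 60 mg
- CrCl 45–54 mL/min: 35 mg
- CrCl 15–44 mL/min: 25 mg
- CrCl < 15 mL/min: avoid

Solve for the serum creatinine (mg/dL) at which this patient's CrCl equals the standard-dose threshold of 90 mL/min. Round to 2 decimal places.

Standard dose requires CrCl ≥ 90 mL/min.
Set (140 − 41) × 55.1 / (72 × SCr) = 90
SCr = (140 − 41) × 55.1 / (72 × 90) = 0.842 mg/dL

0.84 mg/dL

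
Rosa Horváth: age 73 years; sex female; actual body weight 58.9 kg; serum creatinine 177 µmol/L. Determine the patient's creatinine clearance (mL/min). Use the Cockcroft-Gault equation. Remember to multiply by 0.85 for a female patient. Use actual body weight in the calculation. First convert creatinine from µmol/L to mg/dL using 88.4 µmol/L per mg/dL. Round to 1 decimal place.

23.3 mL/min

SCr = 177 / 88.4 = 2.002 mg/dL
CrCl = (140 − 73) × 58.9 / (72 × 2.002) × 0.85 = 3946.3 / 144.14 × 0.85 ≈ 23.3 mL/min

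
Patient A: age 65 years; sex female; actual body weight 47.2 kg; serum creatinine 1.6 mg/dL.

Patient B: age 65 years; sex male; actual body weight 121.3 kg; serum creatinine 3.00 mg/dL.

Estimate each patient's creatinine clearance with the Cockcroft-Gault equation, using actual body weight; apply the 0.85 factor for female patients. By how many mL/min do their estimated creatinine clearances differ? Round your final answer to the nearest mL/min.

Patient A: CrCl = (140 − 65) × 47.2 / (72 × 1.6) × 0.85 = 3540.0 / 115.20 × 0.85 ≈ 26.1 mL/min
Patient B: CrCl = (140 − 65) × 121.3 / (72 × 3) = 9097.5 / 216.00 ≈ 42.1 mL/min
|26.1 − 42.1| = 16.0 mL/min

16 mL/min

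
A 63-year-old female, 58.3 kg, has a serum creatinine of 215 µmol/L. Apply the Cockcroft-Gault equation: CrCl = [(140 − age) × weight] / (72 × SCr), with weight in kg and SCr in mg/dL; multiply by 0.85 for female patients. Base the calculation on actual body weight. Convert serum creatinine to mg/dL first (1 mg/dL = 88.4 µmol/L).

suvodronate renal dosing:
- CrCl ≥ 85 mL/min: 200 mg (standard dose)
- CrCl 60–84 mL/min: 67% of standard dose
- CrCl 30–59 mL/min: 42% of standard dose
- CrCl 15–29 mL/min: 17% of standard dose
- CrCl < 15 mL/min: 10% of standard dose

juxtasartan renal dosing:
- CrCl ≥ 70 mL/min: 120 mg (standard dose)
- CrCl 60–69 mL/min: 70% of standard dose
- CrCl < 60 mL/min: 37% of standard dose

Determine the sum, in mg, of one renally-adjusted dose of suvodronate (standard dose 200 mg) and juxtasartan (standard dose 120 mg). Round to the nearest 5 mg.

SCr = 215 / 88.4 = 2.432 mg/dL
CrCl = (140 − 63) × 58.3 / (72 × 2.432) × 0.85 = 4489.1 / 175.10 × 0.85 ≈ 21.8 mL/min
CrCl ≈ 22 mL/min.
suvodronate: 15–29 mL/min → 17% of 200 mg = 34 mg.
juxtasartan: < 60 mL/min → 37% of 120 mg = 44.4 mg.
Total = 34 + 44.4 = 78.4 mg.

80 mg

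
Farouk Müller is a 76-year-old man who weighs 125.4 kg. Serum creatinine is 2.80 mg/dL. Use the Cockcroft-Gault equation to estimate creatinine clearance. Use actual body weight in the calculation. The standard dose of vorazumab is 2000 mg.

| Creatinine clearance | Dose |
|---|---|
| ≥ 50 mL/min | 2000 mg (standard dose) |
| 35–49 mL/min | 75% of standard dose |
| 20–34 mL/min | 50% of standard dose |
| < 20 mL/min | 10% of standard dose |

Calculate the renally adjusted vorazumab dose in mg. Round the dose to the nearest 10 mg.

1500 mg

CrCl = (140 − 76) × 125.4 / (72 × 2.8) = 8025.6 / 201.60 ≈ 39.8 mL/min
CrCl ≈ 40 mL/min → bracket 35–49 mL/min.
75% of 2000 mg = 1500 mg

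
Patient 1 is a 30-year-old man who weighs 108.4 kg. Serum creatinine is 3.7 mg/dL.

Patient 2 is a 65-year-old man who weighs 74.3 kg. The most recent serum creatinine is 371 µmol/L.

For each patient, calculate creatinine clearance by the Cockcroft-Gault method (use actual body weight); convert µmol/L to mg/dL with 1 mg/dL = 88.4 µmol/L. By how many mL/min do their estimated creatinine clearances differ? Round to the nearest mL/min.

Patient 1: CrCl = (140 − 30) × 108.4 / (72 × 3.7) = 11924.0 / 266.40 ≈ 44.8 mL/min
Patient 2: SCr = 371 / 88.4 = 4.197 mg/dL
Patient 2: CrCl = (140 − 65) × 74.3 / (72 × 4.197) = 5572.5 / 302.18 ≈ 18.4 mL/min
|44.8 − 18.4| = 26.4 mL/min

26 mL/min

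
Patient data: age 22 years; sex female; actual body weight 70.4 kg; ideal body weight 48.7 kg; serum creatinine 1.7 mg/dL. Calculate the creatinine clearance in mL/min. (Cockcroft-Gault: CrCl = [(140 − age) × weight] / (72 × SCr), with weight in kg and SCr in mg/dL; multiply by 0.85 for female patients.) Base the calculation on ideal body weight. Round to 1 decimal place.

CrCl = (140 − 22) × 48.7 / (72 × 1.7) × 0.85 = 5746.6 / 122.40 × 0.85 ≈ 39.9 mL/min

39.9 mL/min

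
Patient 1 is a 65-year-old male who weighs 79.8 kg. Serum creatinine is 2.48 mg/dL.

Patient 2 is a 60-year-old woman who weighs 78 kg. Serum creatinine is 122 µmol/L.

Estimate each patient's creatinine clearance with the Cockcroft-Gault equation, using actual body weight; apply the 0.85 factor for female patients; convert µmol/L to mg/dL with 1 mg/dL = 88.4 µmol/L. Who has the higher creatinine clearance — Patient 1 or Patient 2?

Patient 2

Patient 1: CrCl = (140 − 65) × 79.8 / (72 × 2.48) = 5985.0 / 178.56 ≈ 33.5 mL/min
Patient 2: SCr = 122 / 88.4 = 1.38 mg/dL
Patient 2: CrCl = (140 − 60) × 78 / (72 × 1.38) × 0.85 = 6240.0 / 99.36 × 0.85 ≈ 53.4 mL/min
33.5 vs 53.4 mL/min → Patient 2 is higher.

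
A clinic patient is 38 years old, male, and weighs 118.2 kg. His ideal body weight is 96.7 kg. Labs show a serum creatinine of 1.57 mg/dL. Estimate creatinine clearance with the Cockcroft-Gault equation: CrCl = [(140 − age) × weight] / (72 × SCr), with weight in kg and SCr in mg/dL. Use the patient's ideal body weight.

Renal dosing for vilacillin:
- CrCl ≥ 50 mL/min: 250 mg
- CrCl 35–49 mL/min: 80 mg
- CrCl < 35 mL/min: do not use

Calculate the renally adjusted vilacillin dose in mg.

CrCl = (140 − 38) × 96.7 / (72 × 1.57) = 9863.4 / 113.04 ≈ 87.3 mL/min
CrCl ≈ 87 mL/min → bracket ≥ 50 mL/min.
Dose for this bracket: 250 mg.

250 mg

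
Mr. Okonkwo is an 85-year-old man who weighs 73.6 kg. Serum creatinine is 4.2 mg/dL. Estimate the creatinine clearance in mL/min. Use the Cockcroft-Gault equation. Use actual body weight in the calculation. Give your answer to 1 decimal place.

13.4 mL/min

CrCl = (140 − 85) × 73.6 / (72 × 4.2) = 4048.0 / 302.40 ≈ 13.4 mL/min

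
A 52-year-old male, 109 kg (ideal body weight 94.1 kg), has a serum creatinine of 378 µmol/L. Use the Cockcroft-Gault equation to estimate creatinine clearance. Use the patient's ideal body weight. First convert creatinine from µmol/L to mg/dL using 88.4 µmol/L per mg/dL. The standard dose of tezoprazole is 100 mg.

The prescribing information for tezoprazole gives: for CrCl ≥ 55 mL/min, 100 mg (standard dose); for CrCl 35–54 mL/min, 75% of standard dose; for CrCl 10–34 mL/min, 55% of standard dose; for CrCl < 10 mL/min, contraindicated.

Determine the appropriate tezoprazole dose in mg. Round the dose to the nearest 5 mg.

55 mg

SCr = 378 / 88.4 = 4.276 mg/dL
CrCl = (140 − 52) × 94.1 / (72 × 4.276) = 8280.8 / 307.87 ≈ 26.9 mL/min
CrCl ≈ 27 mL/min → bracket 10–34 mL/min.
55% of 100 mg = 55 mg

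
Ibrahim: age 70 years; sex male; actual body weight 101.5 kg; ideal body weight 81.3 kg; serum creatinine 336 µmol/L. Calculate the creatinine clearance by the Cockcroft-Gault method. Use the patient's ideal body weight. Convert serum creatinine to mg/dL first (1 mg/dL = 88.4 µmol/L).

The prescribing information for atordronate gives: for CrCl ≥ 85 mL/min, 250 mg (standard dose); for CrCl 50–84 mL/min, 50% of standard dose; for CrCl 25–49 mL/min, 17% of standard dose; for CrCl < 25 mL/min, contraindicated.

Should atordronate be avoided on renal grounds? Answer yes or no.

SCr = 336 / 88.4 = 3.801 mg/dL
CrCl = (140 − 70) × 81.3 / (72 × 3.801) = 5691.0 / 273.67 ≈ 20.8 mL/min
CrCl ≈ 21 mL/min, which is < 25 mL/min.

yes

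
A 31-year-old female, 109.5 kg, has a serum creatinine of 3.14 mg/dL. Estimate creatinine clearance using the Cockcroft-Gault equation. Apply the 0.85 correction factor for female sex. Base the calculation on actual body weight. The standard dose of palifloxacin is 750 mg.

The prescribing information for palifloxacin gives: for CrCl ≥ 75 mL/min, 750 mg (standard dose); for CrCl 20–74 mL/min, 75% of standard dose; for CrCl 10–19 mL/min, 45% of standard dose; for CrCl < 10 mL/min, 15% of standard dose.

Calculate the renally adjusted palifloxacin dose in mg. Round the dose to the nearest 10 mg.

CrCl = (140 − 31) × 109.5 / (72 × 3.14) × 0.85 = 11935.5 / 226.08 × 0.85 ≈ 44.9 mL/min
CrCl ≈ 45 mL/min → bracket 20–74 mL/min.
75% of 750 mg = 562.5 mg → 560 mg

560 mg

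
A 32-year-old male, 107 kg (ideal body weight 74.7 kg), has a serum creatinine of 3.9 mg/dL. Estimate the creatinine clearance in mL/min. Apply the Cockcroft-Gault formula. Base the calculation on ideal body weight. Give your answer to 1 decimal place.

CrCl = (140 − 32) × 74.7 / (72 × 3.9) = 8067.6 / 280.80 ≈ 28.7 mL/min

28.7 mL/min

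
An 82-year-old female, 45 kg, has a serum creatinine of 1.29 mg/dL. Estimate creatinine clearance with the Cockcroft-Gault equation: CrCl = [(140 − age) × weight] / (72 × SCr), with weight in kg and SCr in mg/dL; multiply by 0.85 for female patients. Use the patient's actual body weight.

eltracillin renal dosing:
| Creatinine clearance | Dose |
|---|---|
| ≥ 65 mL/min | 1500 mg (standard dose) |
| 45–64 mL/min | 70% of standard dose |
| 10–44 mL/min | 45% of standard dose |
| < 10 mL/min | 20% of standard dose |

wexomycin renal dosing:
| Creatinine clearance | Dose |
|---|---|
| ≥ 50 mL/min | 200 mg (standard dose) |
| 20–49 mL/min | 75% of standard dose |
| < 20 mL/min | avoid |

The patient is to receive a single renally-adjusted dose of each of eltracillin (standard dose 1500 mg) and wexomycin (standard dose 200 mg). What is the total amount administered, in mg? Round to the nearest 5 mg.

CrCl = (140 − 82) × 45 / (72 × 1.29) × 0.85 = 2610.0 / 92.88 × 0.85 ≈ 23.9 mL/min
CrCl ≈ 24 mL/min.
eltracillin: 10–44 mL/min → 45% of 1500 mg = 675 mg.
wexomycin: 20–49 mL/min → 75% of 200 mg = 150 mg.
Total = 675 + 150 = 825 mg.

825 mg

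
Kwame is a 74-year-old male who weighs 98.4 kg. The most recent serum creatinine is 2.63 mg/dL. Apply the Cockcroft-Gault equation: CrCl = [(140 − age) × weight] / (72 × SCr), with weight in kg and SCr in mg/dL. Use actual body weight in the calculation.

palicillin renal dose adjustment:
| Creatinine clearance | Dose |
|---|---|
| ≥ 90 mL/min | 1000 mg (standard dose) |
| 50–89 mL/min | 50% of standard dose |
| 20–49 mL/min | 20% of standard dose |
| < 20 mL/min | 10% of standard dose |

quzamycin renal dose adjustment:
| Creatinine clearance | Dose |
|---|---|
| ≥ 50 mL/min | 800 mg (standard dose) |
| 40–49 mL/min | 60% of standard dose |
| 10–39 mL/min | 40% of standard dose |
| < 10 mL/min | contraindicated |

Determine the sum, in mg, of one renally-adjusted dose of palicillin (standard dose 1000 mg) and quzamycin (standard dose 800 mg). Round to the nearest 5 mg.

520 mg

CrCl = (140 − 74) × 98.4 / (72 × 2.63) = 6494.4 / 189.36 ≈ 34.3 mL/min
CrCl ≈ 34 mL/min.
palicillin: 20–49 mL/min → 20% of 1000 mg = 200 mg.
quzamycin: 10–39 mL/min → 40% of 800 mg = 320 mg.
Total = 200 + 320 = 520 mg.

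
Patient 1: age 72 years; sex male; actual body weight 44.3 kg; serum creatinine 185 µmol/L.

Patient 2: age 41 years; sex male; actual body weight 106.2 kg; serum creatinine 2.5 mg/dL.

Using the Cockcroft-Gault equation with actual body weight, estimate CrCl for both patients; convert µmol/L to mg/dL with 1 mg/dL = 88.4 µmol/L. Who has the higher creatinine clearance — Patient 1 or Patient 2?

Patient 2

Patient 1: SCr = 185 / 88.4 = 2.093 mg/dL
Patient 1: CrCl = (140 − 72) × 44.3 / (72 × 2.093) = 3012.4 / 150.70 ≈ 20.0 mL/min
Patient 2: CrCl = (140 − 41) × 106.2 / (72 × 2.5) = 10513.8 / 180.00 ≈ 58.4 mL/min
20.0 vs 58.4 mL/min → Patient 2 is higher.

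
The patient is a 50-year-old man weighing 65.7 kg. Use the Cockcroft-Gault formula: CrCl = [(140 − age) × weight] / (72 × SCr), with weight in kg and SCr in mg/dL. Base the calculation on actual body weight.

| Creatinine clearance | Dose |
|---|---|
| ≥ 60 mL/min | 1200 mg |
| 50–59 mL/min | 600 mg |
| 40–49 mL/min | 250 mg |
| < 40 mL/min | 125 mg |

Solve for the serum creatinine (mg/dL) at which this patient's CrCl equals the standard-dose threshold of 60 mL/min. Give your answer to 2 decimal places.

1.37 mg/dL

Standard dose requires CrCl ≥ 60 mL/min.
Set (140 − 50) × 65.7 / (72 × SCr) = 60
SCr = (140 − 50) × 65.7 / (72 × 60) = 1.369 mg/dL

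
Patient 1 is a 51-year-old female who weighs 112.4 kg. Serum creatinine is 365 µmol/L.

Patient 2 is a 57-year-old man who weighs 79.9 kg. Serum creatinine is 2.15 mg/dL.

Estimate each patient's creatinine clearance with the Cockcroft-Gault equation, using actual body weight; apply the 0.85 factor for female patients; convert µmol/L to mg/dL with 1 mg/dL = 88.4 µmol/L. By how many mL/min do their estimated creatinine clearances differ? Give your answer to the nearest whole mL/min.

Patient 1: SCr = 365 / 88.4 = 4.129 mg/dL
Patient 1: CrCl = (140 − 51) × 112.4 / (72 × 4.129) × 0.85 = 10003.6 / 297.29 × 0.85 ≈ 28.6 mL/min
Patient 2: CrCl = (140 − 57) × 79.9 / (72 × 2.15) = 6631.7 / 154.80 ≈ 42.8 mL/min
|28.6 − 42.8| = 14.2 mL/min

14 mL/min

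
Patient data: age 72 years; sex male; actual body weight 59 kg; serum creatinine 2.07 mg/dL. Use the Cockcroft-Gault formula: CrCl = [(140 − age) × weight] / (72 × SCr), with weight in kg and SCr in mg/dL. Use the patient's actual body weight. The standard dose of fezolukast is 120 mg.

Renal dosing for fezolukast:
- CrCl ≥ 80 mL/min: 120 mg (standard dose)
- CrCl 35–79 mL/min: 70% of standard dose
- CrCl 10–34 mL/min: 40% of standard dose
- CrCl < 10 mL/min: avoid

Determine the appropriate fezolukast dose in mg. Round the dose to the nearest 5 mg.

50 mg

CrCl = (140 − 72) × 59 / (72 × 2.07) = 4012.0 / 149.04 ≈ 26.9 mL/min
CrCl ≈ 27 mL/min → bracket 10–34 mL/min.
40% of 120 mg = 48 mg → 50 mg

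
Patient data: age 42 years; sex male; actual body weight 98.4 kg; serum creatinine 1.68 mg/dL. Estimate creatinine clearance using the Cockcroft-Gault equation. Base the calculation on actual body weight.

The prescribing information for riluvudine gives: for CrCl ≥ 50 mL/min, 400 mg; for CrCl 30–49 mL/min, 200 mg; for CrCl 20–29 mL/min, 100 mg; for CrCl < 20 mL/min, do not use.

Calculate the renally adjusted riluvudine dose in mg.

400 mg

CrCl = (140 − 42) × 98.4 / (72 × 1.68) = 9643.2 / 120.96 ≈ 79.7 mL/min
CrCl ≈ 80 mL/min → bracket ≥ 50 mL/min.
Dose for this bracket: 400 mg.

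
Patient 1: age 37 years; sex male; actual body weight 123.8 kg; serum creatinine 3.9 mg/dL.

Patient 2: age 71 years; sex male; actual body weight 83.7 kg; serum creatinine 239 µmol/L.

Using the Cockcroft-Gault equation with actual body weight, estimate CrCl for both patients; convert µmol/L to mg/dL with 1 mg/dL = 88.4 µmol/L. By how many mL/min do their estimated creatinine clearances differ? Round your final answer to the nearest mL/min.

Patient 1: CrCl = (140 − 37) × 123.8 / (72 × 3.9) = 12751.4 / 280.80 ≈ 45.4 mL/min
Patient 2: SCr = 239 / 88.4 = 2.704 mg/dL
Patient 2: CrCl = (140 − 71) × 83.7 / (72 × 2.704) = 5775.3 / 194.69 ≈ 29.7 mL/min
|45.4 − 29.7| = 15.7 mL/min

16 mL/min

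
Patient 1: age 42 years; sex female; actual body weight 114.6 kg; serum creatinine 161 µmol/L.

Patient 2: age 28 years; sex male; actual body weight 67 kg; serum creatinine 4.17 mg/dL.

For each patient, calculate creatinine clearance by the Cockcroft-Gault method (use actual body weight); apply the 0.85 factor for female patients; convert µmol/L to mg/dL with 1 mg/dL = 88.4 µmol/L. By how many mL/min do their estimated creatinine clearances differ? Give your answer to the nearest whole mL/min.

Patient 1: SCr = 161 / 88.4 = 1.821 mg/dL
Patient 1: CrCl = (140 − 42) × 114.6 / (72 × 1.821) × 0.85 = 11230.8 / 131.11 × 0.85 ≈ 72.8 mL/min
Patient 2: CrCl = (140 − 28) × 67 / (72 × 4.17) = 7504.0 / 300.24 ≈ 25.0 mL/min
|72.8 − 25.0| = 47.8 mL/min

48 mL/min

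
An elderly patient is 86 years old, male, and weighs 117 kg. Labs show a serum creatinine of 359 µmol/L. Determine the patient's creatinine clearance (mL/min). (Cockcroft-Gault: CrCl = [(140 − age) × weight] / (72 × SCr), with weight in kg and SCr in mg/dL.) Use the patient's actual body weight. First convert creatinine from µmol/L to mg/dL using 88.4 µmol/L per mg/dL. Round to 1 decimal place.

SCr = 359 / 88.4 = 4.061 mg/dL
CrCl = (140 − 86) × 117 / (72 × 4.061) = 6318.0 / 292.39 ≈ 21.6 mL/min

21.6 mL/min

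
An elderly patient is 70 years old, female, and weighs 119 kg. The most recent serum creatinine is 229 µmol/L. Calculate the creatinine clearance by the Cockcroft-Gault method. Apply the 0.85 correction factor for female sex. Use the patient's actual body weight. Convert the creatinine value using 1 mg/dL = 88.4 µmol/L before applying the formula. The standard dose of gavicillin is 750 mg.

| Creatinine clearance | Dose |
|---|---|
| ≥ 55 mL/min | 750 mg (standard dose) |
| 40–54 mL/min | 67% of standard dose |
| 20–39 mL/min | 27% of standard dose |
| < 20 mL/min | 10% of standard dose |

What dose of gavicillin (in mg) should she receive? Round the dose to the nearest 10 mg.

SCr = 229 / 88.4 = 2.59 mg/dL
CrCl = (140 − 70) × 119 / (72 × 2.59) × 0.85 = 8330.0 / 186.48 × 0.85 ≈ 38.0 mL/min
CrCl ≈ 38 mL/min → bracket 20–39 mL/min.
27% of 750 mg = 202.5 mg → 200 mg

200 mg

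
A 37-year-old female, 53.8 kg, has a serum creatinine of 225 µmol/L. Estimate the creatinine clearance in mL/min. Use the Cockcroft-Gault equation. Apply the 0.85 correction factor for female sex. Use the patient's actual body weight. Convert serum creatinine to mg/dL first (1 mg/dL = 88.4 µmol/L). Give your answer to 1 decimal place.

25.7 mL/min

SCr = 225 / 88.4 = 2.545 mg/dL
CrCl = (140 − 37) × 53.8 / (72 × 2.545) × 0.85 = 5541.4 / 183.24 × 0.85 ≈ 25.7 mL/min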